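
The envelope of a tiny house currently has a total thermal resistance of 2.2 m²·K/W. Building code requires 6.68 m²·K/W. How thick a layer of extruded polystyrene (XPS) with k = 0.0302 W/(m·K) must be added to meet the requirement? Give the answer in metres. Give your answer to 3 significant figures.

ΔR = 6.68 − 2.2 = 4.48 m²·K/W
L = ΔR × k = 4.48 × 0.0302 = 0.1353 m

0.135 m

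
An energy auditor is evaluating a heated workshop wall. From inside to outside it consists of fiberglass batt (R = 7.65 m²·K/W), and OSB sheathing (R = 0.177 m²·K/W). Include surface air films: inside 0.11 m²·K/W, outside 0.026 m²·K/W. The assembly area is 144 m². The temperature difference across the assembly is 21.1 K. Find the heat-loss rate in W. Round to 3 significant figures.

R_total = 0.11 + 7.65 + 0.177 + 0.026 = 7.963 m²·K/W
Q = A·ΔT/R = 144 × 21.1 / 7.963 = 381.6 W

382 W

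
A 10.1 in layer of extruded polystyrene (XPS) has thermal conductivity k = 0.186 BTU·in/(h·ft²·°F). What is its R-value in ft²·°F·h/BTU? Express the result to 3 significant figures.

54.3 ft²·°F·h/BTU

R = L/k = 10.1/0.186 = 54.3 ft²·°F·h/BTU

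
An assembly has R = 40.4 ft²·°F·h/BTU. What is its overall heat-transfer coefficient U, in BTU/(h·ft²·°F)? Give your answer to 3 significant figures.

U = 1/R = 1/40.4 = 0.02475

0.0248 BTU/(h·ft²·°F)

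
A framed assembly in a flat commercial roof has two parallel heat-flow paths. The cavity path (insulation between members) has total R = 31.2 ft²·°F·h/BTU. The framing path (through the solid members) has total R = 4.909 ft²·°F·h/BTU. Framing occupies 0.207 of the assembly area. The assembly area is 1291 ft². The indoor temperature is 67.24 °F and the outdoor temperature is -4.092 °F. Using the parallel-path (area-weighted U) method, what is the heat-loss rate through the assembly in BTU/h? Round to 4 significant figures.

U_eff = 0.793/31.2 + 0.207/4.909 = 0.025417 + 0.042167 = 0.067584
R_eff = 1/U_eff = 14.796 ft²·°F·h/BTU
Q = 1291 × (67.24 − (-4.092)) / 14.796 = 6223.8 BTU/h

6224 BTU/h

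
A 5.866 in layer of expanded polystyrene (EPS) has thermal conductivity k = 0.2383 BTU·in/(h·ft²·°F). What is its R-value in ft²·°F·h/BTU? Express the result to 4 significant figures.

24.62 ft²·°F·h/BTU

R = L/k = 5.866/0.2383 = 24.616 ft²·°F·h/BTU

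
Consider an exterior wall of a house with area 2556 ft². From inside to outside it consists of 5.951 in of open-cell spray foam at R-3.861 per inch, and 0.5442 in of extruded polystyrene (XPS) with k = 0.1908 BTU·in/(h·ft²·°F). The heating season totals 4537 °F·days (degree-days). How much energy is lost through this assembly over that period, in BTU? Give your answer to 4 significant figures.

5.951 × 3.861 = 22.977
0.5442/0.1908 = 2.8522
R_total = 22.977 + 2.8522 = 25.829 ft²·°F·h/BTU
E = A × HDD × 24 / R = 2556 × 4537 × 24 / 25.829 = 10775000 BTU

10780000 BTU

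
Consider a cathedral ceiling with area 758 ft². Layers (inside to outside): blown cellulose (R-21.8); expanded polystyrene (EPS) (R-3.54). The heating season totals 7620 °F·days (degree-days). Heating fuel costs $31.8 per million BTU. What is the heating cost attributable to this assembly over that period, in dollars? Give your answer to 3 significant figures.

174 dollars

R_total = 21.8 + 3.54 = 25.34 ft²·°F·h/BTU
E = A × HDD × 24 / R = 758 × 7620 × 24 / 25.34 = 5471000 BTU
Cost = 5471000/10⁶ × 31.8 = $174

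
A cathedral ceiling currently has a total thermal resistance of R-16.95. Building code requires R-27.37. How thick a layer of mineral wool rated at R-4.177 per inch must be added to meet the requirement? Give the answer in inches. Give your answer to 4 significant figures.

ΔR = 27.37 − 16.95 = 10.42 ft²·°F·h/BTU
L = ΔR / (R/in) = 10.42/4.177 = 2.4946 in

2.495 in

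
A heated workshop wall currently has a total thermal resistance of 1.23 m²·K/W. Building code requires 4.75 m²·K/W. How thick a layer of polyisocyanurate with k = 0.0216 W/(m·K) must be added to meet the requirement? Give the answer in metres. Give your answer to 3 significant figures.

ΔR = 4.75 − 1.23 = 3.52 m²·K/W
L = ΔR × k = 3.52 × 0.0216 = 0.07603 m

0.0760 m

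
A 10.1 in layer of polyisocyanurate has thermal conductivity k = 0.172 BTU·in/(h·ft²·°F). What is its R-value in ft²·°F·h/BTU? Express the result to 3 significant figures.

58.7 ft²·°F·h/BTU

R = L/k = 10.1/0.172 = 58.72 ft²·°F·h/BTU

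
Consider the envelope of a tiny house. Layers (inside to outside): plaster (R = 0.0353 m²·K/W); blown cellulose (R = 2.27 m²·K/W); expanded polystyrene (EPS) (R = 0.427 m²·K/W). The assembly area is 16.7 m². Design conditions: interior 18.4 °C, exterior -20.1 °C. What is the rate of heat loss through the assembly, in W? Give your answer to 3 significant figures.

235 W

R_total = 0.0353 + 2.27 + 0.427 = 2.732 m²·K/W
Q = A·ΔT/R = 16.7 × (18.4 − (-20.1)) / 2.732 = 235.3 W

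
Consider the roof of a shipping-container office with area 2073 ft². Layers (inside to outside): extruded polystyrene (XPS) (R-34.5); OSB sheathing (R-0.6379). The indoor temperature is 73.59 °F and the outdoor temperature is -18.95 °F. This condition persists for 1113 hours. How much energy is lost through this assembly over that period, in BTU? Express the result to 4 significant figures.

6076000 BTU

R_total = 34.5 + 0.6379 = 35.138 ft²·°F·h/BTU
Q = 2073 × (73.59 − (-18.95)) / 35.138 = 5459.5 BTU/h
E = 5459.5 × 1113 = 6076400 BTU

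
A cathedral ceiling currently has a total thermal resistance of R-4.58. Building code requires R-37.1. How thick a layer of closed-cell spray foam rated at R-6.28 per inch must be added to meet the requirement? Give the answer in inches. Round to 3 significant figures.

5.18 in

ΔR = 37.1 − 4.58 = 32.52 ft²·°F·h/BTU
L = ΔR / (R/in) = 32.52/6.28 = 5.178 in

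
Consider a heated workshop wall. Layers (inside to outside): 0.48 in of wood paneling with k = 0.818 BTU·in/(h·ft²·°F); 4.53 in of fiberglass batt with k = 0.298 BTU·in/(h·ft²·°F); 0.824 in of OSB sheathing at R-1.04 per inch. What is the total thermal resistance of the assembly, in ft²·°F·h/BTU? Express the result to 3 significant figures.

16.6 ft²·°F·h/BTU

0.48/0.818 = 0.5868
4.53/0.298 = 15.2
0.824 × 1.04 = 0.857
R_total = 0.5868 + 15.2 + 0.857 = 16.65 ft²·°F·h/BTU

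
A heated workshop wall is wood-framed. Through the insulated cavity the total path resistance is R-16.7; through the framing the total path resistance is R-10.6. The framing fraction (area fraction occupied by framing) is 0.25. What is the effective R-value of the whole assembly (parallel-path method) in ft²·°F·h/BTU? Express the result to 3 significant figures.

14.6 ft²·°F·h/BTU

U_eff = 0.75/16.7 + 0.25/10.6 = 0.04491 + 0.02358 = 0.0685
R_eff = 1/U_eff = 14.6 ft²·°F·h/BTU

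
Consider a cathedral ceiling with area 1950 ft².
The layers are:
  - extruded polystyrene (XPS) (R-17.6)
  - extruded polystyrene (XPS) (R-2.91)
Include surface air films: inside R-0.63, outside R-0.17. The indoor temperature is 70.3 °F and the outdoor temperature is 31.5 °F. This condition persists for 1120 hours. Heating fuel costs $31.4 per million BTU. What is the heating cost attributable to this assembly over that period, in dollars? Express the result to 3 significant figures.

R_total = 0.63 + 17.6 + 2.91 + 0.17 = 21.31 ft²·°F·h/BTU
Q = 1950 × (70.3 − 31.5) / 21.31 = 3550 BTU/h
E = 3550 × 1120 = 3976000 BTU
Cost = 3976000/10⁶ × 31.4 = $124.9

125 dollars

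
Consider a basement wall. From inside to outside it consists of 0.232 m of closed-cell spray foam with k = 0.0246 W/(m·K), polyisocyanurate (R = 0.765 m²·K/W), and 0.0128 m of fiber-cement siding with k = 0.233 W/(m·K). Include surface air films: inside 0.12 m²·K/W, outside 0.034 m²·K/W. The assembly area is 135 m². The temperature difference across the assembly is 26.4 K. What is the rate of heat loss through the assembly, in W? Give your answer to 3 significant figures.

343 W

0.232/0.0246 = 9.431
0.0128/0.233 = 0.05494
R_total = 0.12 + 9.431 + 0.765 + 0.05494 + 0.034 = 10.4 m²·K/W
Q = A·ΔT/R = 135 × 26.4 / 10.4 = 342.5 W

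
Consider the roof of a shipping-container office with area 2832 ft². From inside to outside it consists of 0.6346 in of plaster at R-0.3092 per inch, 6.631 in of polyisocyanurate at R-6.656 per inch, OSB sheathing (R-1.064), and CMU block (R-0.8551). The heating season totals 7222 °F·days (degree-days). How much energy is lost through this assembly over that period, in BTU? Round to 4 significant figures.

0.6346 × 0.3092 = 0.19622
6.631 × 6.656 = 44.136
R_total = 0.19622 + 44.136 + 1.064 + 0.8551 = 46.251 ft²·°F·h/BTU
E = A × HDD × 24 / R = 2832 × 7222 × 24 / 46.251 = 10613000 BTU

10610000 BTU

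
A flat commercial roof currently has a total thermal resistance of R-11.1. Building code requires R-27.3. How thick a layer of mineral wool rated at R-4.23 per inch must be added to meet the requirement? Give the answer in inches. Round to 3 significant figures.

ΔR = 27.3 − 11.1 = 16.2 ft²·°F·h/BTU
L = ΔR / (R/in) = 16.2/4.23 = 3.83 in

3.83 in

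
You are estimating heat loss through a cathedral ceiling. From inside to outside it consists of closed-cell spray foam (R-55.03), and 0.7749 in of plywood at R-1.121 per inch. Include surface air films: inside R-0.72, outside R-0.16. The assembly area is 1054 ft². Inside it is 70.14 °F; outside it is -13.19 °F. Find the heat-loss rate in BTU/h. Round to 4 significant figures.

0.7749 × 1.121 = 0.86866
R_total = 0.72 + 55.03 + 0.86866 + 0.16 = 56.779 ft²·°F·h/BTU
Q = A·ΔT/R = 1054 × (70.14 − (-13.19)) / 56.779 = 1546.9 BTU/h

1547 BTU/h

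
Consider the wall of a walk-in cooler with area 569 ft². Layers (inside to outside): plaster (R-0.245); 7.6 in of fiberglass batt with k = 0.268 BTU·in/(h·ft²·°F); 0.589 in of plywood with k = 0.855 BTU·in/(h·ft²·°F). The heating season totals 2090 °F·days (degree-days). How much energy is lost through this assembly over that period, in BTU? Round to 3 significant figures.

974000 BTU

7.6/0.268 = 28.36
0.589/0.855 = 0.6889
R_total = 0.245 + 28.36 + 0.6889 = 29.29 ft²·°F·h/BTU
E = A × HDD × 24 / R = 569 × 2090 × 24 / 29.29 = 974400 BTU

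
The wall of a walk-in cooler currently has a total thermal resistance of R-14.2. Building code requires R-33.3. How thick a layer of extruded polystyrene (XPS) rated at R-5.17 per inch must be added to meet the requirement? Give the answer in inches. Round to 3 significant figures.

3.69 in

ΔR = 33.3 − 14.2 = 19.1 ft²·°F·h/BTU
L = ΔR / (R/in) = 19.1/5.17 = 3.694 in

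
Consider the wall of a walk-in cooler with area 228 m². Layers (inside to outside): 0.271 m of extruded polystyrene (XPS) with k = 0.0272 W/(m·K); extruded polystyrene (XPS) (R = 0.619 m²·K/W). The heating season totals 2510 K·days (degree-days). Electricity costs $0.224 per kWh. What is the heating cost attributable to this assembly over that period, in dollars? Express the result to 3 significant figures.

291 dollars

0.271/0.0272 = 9.963
R_total = 9.963 + 0.619 = 10.58 m²·K/W
E = A × HDD × 24 / R / 1000 = 228 × 2510 × 24 / 10.58 / 1000 = 1298 kWh
Cost = 1298 × 0.224 = $290.7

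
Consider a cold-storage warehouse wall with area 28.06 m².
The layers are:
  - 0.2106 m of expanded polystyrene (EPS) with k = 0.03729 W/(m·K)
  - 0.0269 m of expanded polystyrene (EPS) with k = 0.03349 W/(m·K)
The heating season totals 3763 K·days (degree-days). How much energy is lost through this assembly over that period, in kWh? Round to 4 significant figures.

392.8 kWh

0.2106/0.03729 = 5.6476
0.0269/0.03349 = 0.80322
R_total = 5.6476 + 0.80322 = 6.4509 m²·K/W
E = A × HDD × 24 / R / 1000 = 28.06 × 3763 × 24 / 6.4509 / 1000 = 392.84 kWh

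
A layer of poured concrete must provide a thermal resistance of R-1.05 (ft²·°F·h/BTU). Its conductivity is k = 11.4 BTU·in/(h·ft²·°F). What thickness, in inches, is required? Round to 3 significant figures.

12.0 in

L = R × k = 1.05 × 11.4 = 11.97 in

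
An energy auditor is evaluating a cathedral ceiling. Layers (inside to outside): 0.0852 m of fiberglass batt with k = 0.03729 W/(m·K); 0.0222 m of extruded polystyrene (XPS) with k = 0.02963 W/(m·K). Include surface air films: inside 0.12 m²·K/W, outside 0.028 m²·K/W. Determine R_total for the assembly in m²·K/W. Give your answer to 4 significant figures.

0.0852/0.03729 = 2.2848
0.0222/0.02963 = 0.74924
R_total = 0.12 + 2.2848 + 0.74924 + 0.028 = 3.182 m²·K/W

3.182 m²·K/W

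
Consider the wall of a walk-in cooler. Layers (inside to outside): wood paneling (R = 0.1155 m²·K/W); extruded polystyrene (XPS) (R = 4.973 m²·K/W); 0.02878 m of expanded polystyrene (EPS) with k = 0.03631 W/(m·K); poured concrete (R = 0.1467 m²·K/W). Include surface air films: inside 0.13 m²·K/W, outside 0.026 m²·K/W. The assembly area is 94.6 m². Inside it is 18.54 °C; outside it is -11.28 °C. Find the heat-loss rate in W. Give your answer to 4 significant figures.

456.2 W

0.02878/0.03631 = 0.79262
R_total = 0.13 + 0.1155 + 4.973 + 0.79262 + 0.1467 + 0.026 = 6.1838 m²·K/W
Q = A·ΔT/R = 94.6 × (18.54 − (-11.28)) / 6.1838 = 456.19 W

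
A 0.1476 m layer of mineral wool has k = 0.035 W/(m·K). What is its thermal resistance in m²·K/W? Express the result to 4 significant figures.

4.217 m²·K/W

R = L/k = 0.1476/0.035 = 4.2171 m²·K/W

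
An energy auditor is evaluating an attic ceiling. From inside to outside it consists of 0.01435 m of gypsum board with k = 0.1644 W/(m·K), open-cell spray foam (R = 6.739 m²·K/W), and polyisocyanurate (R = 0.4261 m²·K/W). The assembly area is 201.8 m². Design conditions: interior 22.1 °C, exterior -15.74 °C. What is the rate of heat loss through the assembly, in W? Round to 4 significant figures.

1053 W

0.01435/0.1644 = 0.087287
R_total = 0.087287 + 6.739 + 0.4261 = 7.2524 m²·K/W
Q = A·ΔT/R = 201.8 × (22.1 − (-15.74)) / 7.2524 = 1052.9 W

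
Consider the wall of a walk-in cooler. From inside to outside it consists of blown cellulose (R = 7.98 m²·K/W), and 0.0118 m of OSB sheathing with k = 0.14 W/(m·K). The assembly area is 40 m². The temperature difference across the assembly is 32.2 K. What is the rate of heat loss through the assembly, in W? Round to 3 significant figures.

0.0118/0.14 = 0.08429
R_total = 7.98 + 0.08429 = 8.064 m²·K/W
Q = A·ΔT/R = 40 × 32.2 / 8.064 = 159.7 W

160 W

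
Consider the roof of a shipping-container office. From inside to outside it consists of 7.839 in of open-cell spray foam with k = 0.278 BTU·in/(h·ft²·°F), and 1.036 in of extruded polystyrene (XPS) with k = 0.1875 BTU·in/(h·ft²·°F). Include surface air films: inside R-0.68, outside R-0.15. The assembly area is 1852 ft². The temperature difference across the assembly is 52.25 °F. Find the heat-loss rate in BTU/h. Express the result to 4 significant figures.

2801 BTU/h

7.839/0.278 = 28.198
1.036/0.1875 = 5.5253
R_total = 0.68 + 28.198 + 5.5253 + 0.15 = 34.553 ft²·°F·h/BTU
Q = A·ΔT/R = 1852 × 52.25 / 34.553 = 2800.5 BTU/h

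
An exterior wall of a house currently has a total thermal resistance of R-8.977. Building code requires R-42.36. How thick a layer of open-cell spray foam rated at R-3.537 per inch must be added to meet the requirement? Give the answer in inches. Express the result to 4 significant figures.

ΔR = 42.36 − 8.977 = 33.383 ft²·°F·h/BTU
L = ΔR / (R/in) = 33.383/3.537 = 9.4382 in

9.438 in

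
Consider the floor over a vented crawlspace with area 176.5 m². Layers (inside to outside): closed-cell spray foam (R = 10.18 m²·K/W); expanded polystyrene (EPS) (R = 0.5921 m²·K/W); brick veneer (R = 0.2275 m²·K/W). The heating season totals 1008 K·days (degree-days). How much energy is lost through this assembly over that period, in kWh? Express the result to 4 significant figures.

R_total = 10.18 + 0.5921 + 0.2275 = 11 m²·K/W
E = A × HDD × 24 / R / 1000 = 176.5 × 1008 × 24 / 11 / 1000 = 388.19 kWh

388.2 kWh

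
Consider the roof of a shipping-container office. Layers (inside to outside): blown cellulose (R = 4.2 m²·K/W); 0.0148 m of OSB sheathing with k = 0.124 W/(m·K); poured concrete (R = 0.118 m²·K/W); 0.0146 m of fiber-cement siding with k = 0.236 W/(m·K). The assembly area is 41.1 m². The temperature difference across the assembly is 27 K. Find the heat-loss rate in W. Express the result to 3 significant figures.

0.0148/0.124 = 0.1194
0.0146/0.236 = 0.06186
R_total = 4.2 + 0.1194 + 0.118 + 0.06186 = 4.499 m²·K/W
Q = A·ΔT/R = 41.1 × 27 / 4.499 = 246.6 W

247 W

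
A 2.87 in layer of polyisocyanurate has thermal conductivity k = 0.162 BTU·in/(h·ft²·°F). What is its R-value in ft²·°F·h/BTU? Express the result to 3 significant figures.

R = L/k = 2.87/0.162 = 17.72 ft²·°F·h/BTU

17.7 ft²·°F·h/BTU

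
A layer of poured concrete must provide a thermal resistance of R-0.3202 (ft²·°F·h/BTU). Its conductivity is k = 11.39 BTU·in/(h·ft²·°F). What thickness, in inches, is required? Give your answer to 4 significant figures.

3.647 in

L = R × k = 0.3202 × 11.39 = 3.6471 in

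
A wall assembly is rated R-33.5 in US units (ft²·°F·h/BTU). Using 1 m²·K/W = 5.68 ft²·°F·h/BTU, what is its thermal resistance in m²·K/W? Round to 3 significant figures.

5.90 m²·K/W

R_SI = 33.5/5.68 = 5.898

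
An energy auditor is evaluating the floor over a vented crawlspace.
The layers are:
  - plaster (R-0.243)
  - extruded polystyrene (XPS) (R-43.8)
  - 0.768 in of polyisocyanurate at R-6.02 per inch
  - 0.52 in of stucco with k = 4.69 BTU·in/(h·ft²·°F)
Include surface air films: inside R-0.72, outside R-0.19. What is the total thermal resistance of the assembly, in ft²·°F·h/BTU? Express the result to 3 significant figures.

49.7 ft²·°F·h/BTU

0.768 × 6.02 = 4.623
0.52/4.69 = 0.1109
R_total = 0.72 + 0.243 + 43.8 + 4.623 + 0.1109 + 0.19 = 49.69 ft²·°F·h/BTU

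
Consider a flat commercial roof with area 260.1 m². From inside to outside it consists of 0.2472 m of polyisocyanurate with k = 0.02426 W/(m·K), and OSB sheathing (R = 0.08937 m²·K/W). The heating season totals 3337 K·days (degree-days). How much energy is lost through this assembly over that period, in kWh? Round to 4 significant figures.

0.2472/0.02426 = 10.19
R_total = 10.19 + 0.08937 = 10.279 m²·K/W
E = A × HDD × 24 / R / 1000 = 260.1 × 3337 × 24 / 10.279 / 1000 = 2026.6 kWh

2027 kWh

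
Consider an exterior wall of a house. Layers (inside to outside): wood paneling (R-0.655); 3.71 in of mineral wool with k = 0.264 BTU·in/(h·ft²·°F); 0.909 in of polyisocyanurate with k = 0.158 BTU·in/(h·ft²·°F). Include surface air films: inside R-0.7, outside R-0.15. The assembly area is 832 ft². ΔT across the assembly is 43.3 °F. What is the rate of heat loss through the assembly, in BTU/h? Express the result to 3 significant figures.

1690 BTU/h

3.71/0.264 = 14.05
0.909/0.158 = 5.753
R_total = 0.7 + 0.655 + 14.05 + 5.753 + 0.15 = 21.31 ft²·°F·h/BTU
Q = A·ΔT/R = 832 × 43.3 / 21.31 = 1690 BTU/h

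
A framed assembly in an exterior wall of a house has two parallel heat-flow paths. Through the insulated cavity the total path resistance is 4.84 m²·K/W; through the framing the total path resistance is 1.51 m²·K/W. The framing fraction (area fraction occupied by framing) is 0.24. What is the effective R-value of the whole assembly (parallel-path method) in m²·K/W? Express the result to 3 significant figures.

U_eff = 0.76/4.84 + 0.24/1.51 = 0.157 + 0.1589 = 0.316
R_eff = 1/U_eff = 3.165 m²·K/W

3.16 m²·K/W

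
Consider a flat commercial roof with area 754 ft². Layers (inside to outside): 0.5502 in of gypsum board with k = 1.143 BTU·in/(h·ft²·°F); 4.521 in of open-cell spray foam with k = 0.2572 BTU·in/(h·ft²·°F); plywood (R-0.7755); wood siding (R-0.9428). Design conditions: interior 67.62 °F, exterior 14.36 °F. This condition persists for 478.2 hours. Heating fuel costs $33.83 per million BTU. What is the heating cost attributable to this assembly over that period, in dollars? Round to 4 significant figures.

32.85 dollars

0.5502/1.143 = 0.48136
4.521/0.2572 = 17.578
R_total = 0.48136 + 17.578 + 0.7755 + 0.9428 = 19.777 ft²·°F·h/BTU
Q = 754 × (67.62 − 14.36) / 19.777 = 2030.5 BTU/h
E = 2030.5 × 478.2 = 970980 BTU
Cost = 970980/10⁶ × 33.83 = $32.848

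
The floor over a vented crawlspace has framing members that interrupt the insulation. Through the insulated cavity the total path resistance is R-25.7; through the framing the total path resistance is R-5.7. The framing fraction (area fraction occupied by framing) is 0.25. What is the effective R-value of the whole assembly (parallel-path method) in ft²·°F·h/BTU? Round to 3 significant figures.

13.7 ft²·°F·h/BTU

U_eff = 0.75/25.7 + 0.25/5.7 = 0.02918 + 0.04386 = 0.07304
R_eff = 1/U_eff = 13.69 ft²·°F·h/BTU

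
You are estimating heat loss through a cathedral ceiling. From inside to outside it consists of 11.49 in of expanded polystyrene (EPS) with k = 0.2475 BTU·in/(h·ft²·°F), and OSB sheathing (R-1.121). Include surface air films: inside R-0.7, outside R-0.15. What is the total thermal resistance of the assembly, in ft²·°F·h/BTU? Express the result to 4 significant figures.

48.40 ft²·°F·h/BTU

11.49/0.2475 = 46.424
R_total = 0.7 + 46.424 + 1.121 + 0.15 = 48.395 ft²·°F·h/BTU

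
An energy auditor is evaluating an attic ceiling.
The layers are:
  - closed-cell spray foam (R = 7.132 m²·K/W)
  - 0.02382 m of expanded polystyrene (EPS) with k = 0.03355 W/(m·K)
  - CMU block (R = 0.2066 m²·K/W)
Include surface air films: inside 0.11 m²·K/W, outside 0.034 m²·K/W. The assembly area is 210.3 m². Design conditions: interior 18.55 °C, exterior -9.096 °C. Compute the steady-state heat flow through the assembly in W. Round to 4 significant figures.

709.7 W

0.02382/0.03355 = 0.70999
R_total = 0.11 + 7.132 + 0.70999 + 0.2066 + 0.034 = 8.1926 m²·K/W
Q = A·ΔT/R = 210.3 × (18.55 − (-9.096)) / 8.1926 = 709.66 W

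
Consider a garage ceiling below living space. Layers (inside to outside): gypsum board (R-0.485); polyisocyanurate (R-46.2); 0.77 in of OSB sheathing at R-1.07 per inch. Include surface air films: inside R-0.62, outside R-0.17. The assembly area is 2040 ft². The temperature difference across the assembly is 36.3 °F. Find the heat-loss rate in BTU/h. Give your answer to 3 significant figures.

0.77 × 1.07 = 0.8239
R_total = 0.62 + 0.485 + 46.2 + 0.8239 + 0.17 = 48.3 ft²·°F·h/BTU
Q = A·ΔT/R = 2040 × 36.3 / 48.3 = 1533 BTU/h

1530 BTU/h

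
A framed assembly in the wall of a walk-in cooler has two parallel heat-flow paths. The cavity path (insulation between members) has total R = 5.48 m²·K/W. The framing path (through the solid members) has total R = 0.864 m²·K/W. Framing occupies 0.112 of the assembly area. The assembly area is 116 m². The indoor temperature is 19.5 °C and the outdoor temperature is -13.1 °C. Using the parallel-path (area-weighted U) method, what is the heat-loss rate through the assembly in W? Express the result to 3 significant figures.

U_eff = 0.888/5.48 + 0.112/0.864 = 0.162 + 0.1296 = 0.2917
R_eff = 1/U_eff = 3.428 m²·K/W
Q = 116 × (19.5 − (-13.1)) / 3.428 = 1103 W

1100 W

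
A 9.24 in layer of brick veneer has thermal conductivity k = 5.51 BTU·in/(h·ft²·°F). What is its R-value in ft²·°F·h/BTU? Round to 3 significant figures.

R = L/k = 9.24/5.51 = 1.677 ft²·°F·h/BTU

1.68 ft²·°F·h/BTU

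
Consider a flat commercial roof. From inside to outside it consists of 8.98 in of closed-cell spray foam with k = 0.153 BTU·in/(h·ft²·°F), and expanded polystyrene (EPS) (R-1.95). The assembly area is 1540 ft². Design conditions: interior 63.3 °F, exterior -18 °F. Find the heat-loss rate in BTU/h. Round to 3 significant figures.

2060 BTU/h

8.98/0.153 = 58.69
R_total = 58.69 + 1.95 = 60.64 ft²·°F·h/BTU
Q = A·ΔT/R = 1540 × (63.3 − (-18)) / 60.64 = 2065 BTU/h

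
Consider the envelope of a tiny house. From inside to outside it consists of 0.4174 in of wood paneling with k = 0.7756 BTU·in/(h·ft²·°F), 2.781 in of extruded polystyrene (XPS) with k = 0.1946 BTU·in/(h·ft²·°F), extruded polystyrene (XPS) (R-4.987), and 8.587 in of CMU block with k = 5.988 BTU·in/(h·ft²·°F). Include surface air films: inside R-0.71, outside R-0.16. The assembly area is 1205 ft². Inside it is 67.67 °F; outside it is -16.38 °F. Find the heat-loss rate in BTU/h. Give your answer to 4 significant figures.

0.4174/0.7756 = 0.53816
2.781/0.1946 = 14.291
8.587/5.988 = 1.434
R_total = 0.71 + 0.53816 + 14.291 + 4.987 + 1.434 + 0.16 = 22.12 ft²·°F·h/BTU
Q = A·ΔT/R = 1205 × (67.67 − (-16.38)) / 22.12 = 4578.7 BTU/h

4579 BTU/h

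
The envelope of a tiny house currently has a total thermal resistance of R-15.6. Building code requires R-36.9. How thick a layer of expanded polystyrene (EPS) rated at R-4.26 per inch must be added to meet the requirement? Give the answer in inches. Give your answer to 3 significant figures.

5.00 in

ΔR = 36.9 − 15.6 = 21.3 ft²·°F·h/BTU
L = ΔR / (R/in) = 21.3/4.26 = 5 in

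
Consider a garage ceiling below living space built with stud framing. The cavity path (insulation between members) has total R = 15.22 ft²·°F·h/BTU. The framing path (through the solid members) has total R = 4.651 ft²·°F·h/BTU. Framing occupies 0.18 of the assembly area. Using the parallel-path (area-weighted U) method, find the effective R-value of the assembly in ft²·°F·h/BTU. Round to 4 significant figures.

U_eff = 0.82/15.22 + 0.18/4.651 = 0.053876 + 0.038701 = 0.092578
R_eff = 1/U_eff = 10.802 ft²·°F·h/BTU

10.80 ft²·°F·h/BTU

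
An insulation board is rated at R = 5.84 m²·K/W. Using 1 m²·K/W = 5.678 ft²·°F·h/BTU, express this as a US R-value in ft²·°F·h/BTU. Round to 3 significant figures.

R_US = 5.84 × 5.678 = 33.16

33.2 ft²·°F·h/BTU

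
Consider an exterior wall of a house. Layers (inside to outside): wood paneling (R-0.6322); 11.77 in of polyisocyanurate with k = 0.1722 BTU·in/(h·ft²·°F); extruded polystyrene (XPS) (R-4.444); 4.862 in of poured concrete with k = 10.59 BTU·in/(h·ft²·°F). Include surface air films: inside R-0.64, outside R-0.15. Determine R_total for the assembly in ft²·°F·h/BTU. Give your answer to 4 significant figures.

11.77/0.1722 = 68.351
4.862/10.59 = 0.45911
R_total = 0.64 + 0.6322 + 68.351 + 4.444 + 0.45911 + 0.15 = 74.676 ft²·°F·h/BTU

74.68 ft²·°F·h/BTU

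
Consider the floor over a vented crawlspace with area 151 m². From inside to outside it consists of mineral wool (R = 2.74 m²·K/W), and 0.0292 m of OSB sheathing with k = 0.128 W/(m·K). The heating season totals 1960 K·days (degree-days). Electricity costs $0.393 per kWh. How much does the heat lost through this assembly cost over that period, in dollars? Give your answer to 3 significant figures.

940 dollars

0.0292/0.128 = 0.2281
R_total = 2.74 + 0.2281 = 2.968 m²·K/W
E = A × HDD × 24 / R / 1000 = 151 × 1960 × 24 / 2.968 / 1000 = 2393 kWh
Cost = 2393 × 0.393 = $940.5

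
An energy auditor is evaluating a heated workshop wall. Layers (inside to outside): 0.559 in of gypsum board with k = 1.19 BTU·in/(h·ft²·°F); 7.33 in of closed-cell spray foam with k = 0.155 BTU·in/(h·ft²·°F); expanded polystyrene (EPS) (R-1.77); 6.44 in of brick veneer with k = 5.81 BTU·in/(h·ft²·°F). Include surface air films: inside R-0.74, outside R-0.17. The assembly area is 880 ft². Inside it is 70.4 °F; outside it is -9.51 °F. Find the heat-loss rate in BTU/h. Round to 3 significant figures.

1360 BTU/h

0.559/1.19 = 0.4697
7.33/0.155 = 47.29
6.44/5.81 = 1.108
R_total = 0.74 + 0.4697 + 47.29 + 1.77 + 1.108 + 0.17 = 51.55 ft²·°F·h/BTU
Q = A·ΔT/R = 880 × (70.4 − (-9.51)) / 51.55 = 1364 BTU/h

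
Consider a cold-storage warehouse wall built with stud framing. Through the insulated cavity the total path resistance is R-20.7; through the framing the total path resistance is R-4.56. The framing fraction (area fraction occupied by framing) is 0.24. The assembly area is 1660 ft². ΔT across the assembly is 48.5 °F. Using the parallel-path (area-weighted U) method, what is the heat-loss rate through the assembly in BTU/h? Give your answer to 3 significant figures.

7190 BTU/h

U_eff = 0.76/20.7 + 0.24/4.56 = 0.03671 + 0.05263 = 0.08935
R_eff = 1/U_eff = 11.19 ft²·°F·h/BTU
Q = 1660 × 48.5 / 11.19 = 7193 BTU/h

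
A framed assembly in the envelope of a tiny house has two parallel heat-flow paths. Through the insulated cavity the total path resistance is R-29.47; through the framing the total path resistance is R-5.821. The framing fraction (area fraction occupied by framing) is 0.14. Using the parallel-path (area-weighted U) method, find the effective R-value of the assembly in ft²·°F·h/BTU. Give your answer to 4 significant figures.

18.79 ft²·°F·h/BTU

U_eff = 0.86/29.47 + 0.14/5.821 = 0.029182 + 0.024051 = 0.053233
R_eff = 1/U_eff = 18.785 ft²·°F·h/BTU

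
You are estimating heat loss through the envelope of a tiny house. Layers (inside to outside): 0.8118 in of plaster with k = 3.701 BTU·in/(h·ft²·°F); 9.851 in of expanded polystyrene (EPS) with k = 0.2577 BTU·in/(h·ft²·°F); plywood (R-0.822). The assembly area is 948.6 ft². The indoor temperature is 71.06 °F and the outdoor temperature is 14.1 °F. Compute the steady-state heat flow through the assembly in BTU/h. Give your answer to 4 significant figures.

1376 BTU/h

0.8118/3.701 = 0.21935
9.851/0.2577 = 38.227
R_total = 0.21935 + 38.227 + 0.822 = 39.268 ft²·°F·h/BTU
Q = A·ΔT/R = 948.6 × (71.06 − 14.1) / 39.268 = 1376 BTU/h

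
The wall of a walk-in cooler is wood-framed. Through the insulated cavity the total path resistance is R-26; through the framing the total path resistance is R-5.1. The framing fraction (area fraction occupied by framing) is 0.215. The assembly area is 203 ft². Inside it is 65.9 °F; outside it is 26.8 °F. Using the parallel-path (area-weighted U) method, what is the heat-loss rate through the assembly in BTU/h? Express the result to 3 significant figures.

U_eff = 0.785/26 + 0.215/5.1 = 0.03019 + 0.04216 = 0.07235
R_eff = 1/U_eff = 13.82 ft²·°F·h/BTU
Q = 203 × (65.9 − 26.8) / 13.82 = 574.3 BTU/h

574 BTU/h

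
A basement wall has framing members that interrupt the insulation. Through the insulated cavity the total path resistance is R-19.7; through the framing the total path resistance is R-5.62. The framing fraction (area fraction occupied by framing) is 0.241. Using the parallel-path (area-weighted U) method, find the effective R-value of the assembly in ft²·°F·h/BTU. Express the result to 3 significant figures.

12.3 ft²·°F·h/BTU

U_eff = 0.759/19.7 + 0.241/5.62 = 0.03853 + 0.04288 = 0.08141
R_eff = 1/U_eff = 12.28 ft²·°F·h/BTU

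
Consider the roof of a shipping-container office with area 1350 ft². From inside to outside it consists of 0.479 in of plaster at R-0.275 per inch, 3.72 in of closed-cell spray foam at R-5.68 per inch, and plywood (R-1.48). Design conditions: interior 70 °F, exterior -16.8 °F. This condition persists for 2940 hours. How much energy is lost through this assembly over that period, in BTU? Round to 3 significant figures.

15100000 BTU

0.479 × 0.275 = 0.1317
3.72 × 5.68 = 21.13
R_total = 0.1317 + 21.13 + 1.48 = 22.74 ft²·°F·h/BTU
Q = 1350 × (70 − (-16.8)) / 22.74 = 5153 BTU/h
E = 5153 × 2940 = 15150000 BTU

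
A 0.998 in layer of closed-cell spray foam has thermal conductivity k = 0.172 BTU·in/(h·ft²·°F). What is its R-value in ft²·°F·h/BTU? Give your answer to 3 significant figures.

5.80 ft²·°F·h/BTU

R = L/k = 0.998/0.172 = 5.802 ft²·°F·h/BTU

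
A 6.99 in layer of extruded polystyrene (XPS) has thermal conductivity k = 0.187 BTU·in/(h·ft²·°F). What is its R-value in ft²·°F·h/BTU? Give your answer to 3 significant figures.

R = L/k = 6.99/0.187 = 37.38 ft²·°F·h/BTU

37.4 ft²·°F·h/BTU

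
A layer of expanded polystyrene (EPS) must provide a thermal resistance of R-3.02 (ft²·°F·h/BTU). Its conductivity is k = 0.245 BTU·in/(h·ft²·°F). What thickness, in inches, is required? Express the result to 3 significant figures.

0.740 in

L = R × k = 3.02 × 0.245 = 0.7399 in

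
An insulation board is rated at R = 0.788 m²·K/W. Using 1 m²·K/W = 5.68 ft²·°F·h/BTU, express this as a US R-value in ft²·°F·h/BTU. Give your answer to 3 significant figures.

R_US = 0.788 × 5.68 = 4.476

4.48 ft²·°F·h/BTU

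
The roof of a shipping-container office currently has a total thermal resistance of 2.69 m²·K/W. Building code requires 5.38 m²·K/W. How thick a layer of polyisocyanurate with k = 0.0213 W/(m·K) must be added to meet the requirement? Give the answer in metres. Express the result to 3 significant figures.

0.0573 m

ΔR = 5.38 − 2.69 = 2.69 m²·K/W
L = ΔR × k = 2.69 × 0.0213 = 0.0573 m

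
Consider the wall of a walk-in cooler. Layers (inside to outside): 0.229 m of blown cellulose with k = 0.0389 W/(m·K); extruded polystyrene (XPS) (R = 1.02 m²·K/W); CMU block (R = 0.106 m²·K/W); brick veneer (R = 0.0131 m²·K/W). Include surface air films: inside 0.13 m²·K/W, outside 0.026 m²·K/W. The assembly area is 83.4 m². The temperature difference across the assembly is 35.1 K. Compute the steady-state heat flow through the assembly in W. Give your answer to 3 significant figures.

408 W

0.229/0.0389 = 5.887
R_total = 0.13 + 5.887 + 1.02 + 0.106 + 0.0131 + 0.026 = 7.182 m²·K/W
Q = A·ΔT/R = 83.4 × 35.1 / 7.182 = 407.6 W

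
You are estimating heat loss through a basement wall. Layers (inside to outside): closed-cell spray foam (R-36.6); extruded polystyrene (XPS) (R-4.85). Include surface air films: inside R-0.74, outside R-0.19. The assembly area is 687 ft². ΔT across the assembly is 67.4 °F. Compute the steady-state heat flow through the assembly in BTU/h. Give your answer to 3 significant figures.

R_total = 0.74 + 36.6 + 4.85 + 0.19 = 42.38 ft²·°F·h/BTU
Q = A·ΔT/R = 687 × 67.4 / 42.38 = 1093 BTU/h

1090 BTU/h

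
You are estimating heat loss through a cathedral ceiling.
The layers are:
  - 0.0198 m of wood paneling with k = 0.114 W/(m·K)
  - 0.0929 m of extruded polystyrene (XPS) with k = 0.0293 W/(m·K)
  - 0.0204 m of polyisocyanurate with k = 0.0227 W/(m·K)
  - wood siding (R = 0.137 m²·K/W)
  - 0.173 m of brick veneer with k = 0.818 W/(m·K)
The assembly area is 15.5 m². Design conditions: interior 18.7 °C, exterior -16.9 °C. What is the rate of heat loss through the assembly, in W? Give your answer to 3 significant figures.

120 W

0.0198/0.114 = 0.1737
0.0929/0.0293 = 3.171
0.0204/0.0227 = 0.8987
0.173/0.818 = 0.2115
R_total = 0.1737 + 3.171 + 0.8987 + 0.137 + 0.2115 = 4.592 m²·K/W
Q = A·ΔT/R = 15.5 × (18.7 − (-16.9)) / 4.592 = 120.2 W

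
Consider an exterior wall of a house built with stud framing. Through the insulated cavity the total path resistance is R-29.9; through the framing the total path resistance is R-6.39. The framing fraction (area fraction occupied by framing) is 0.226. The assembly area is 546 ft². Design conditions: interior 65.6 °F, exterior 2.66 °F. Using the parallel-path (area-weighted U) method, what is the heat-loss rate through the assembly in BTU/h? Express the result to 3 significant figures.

U_eff = 0.774/29.9 + 0.226/6.39 = 0.02589 + 0.03537 = 0.06125
R_eff = 1/U_eff = 16.33 ft²·°F·h/BTU
Q = 546 × (65.6 − 2.66) / 16.33 = 2105 BTU/h

2110 BTU/h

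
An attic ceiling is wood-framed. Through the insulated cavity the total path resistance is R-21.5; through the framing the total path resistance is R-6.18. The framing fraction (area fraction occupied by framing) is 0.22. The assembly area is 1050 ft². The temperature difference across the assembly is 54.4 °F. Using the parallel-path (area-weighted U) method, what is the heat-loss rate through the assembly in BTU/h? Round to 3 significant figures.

4110 BTU/h

U_eff = 0.78/21.5 + 0.22/6.18 = 0.03628 + 0.0356 = 0.07188
R_eff = 1/U_eff = 13.91 ft²·°F·h/BTU
Q = 1050 × 54.4 / 13.91 = 4106 BTU/h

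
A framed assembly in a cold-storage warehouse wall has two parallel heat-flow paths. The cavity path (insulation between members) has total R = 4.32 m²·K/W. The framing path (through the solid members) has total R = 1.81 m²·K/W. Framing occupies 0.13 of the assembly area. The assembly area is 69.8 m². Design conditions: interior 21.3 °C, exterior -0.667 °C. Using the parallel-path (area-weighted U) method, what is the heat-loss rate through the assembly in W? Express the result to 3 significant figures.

U_eff = 0.87/4.32 + 0.13/1.81 = 0.2014 + 0.07182 = 0.2732
R_eff = 1/U_eff = 3.66 m²·K/W
Q = 69.8 × (21.3 − (-0.667)) / 3.66 = 418.9 W

419 W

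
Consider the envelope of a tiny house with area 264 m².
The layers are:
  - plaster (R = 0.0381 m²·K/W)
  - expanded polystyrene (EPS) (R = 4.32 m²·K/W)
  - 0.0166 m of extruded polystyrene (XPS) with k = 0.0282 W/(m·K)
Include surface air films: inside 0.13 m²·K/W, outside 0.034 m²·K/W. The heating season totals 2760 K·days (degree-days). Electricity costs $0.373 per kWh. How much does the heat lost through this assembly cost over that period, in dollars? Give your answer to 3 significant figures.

0.0166/0.0282 = 0.5887
R_total = 0.13 + 0.0381 + 4.32 + 0.5887 + 0.034 = 5.111 m²·K/W
E = A × HDD × 24 / R / 1000 = 264 × 2760 × 24 / 5.111 / 1000 = 3422 kWh
Cost = 3422 × 0.373 = $1276

1280 dollars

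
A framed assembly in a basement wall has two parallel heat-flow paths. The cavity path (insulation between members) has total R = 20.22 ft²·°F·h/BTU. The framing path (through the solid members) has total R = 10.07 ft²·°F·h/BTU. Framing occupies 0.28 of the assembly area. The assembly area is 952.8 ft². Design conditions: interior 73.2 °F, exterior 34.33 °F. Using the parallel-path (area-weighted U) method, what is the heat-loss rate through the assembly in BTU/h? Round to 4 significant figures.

U_eff = 0.72/20.22 + 0.28/10.07 = 0.035608 + 0.027805 = 0.063414
R_eff = 1/U_eff = 15.769 ft²·°F·h/BTU
Q = 952.8 × (73.2 − 34.33) / 15.769 = 2348.5 BTU/h

2349 BTU/h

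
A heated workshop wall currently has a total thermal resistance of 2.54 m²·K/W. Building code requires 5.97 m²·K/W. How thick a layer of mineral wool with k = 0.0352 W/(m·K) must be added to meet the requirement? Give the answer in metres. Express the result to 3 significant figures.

ΔR = 5.97 − 2.54 = 3.43 m²·K/W
L = ΔR × k = 3.43 × 0.0352 = 0.1207 m

0.121 m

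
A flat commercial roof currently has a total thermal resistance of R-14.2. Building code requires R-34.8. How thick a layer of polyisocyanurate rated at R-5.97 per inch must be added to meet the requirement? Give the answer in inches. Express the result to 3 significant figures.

ΔR = 34.8 − 14.2 = 20.6 ft²·°F·h/BTU
L = ΔR / (R/in) = 20.6/5.97 = 3.451 in

3.45 in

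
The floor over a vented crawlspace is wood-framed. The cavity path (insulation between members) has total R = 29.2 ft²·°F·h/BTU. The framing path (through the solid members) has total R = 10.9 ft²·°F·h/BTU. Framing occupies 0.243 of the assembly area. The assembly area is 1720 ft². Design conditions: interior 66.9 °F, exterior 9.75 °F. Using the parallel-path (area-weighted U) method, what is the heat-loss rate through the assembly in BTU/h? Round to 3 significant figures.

4740 BTU/h

U_eff = 0.757/29.2 + 0.243/10.9 = 0.02592 + 0.02229 = 0.04822
R_eff = 1/U_eff = 20.74 ft²·°F·h/BTU
Q = 1720 × (66.9 − 9.75) / 20.74 = 4740 BTU/h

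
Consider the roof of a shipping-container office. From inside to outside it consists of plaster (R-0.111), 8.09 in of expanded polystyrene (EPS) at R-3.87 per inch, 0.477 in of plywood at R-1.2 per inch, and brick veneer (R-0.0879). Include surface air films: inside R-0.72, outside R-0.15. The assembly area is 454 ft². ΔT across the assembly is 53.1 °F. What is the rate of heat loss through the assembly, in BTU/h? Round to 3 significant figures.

8.09 × 3.87 = 31.31
0.477 × 1.2 = 0.5724
R_total = 0.72 + 0.111 + 31.31 + 0.5724 + 0.0879 + 0.15 = 32.95 ft²·°F·h/BTU
Q = A·ΔT/R = 454 × 53.1 / 32.95 = 731.6 BTU/h

732 BTU/h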